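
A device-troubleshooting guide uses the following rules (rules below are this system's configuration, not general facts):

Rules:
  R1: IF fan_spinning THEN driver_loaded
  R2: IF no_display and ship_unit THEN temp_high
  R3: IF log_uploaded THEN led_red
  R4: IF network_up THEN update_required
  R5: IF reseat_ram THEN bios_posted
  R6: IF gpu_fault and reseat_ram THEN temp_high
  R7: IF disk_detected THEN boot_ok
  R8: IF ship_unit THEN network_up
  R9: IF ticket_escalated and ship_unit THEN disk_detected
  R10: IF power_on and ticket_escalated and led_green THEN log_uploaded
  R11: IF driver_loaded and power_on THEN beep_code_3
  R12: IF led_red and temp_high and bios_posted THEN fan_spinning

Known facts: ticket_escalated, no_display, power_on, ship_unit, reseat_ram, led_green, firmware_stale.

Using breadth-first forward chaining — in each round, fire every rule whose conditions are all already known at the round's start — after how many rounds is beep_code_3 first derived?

Round 1 fires R2, R5, R8, R9, R10, giving temp_high, bios_posted, network_up, disk_detected, log_uploaded.
Round 2 fires R3, R4, R7, giving led_red, update_required, boot_ok.
Round 3 fires R12, giving fan_spinning.
Round 4 fires R1, giving driver_loaded.
Round 5 fires R11, giving beep_code_3.
beep_code_3 first appears in round 5.

5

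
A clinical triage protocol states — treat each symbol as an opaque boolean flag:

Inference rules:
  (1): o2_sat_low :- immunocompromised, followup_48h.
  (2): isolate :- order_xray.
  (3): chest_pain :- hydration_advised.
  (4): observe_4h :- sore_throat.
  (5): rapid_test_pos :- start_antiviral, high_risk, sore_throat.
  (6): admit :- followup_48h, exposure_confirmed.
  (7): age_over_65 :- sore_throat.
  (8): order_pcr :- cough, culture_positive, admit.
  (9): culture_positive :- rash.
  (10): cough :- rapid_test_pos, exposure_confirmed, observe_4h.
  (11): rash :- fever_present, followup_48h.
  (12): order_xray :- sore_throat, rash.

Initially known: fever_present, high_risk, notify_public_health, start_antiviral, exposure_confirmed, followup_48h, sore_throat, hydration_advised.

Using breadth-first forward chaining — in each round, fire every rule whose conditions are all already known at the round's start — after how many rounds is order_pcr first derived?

3

Round 1 — (3), (4), (5), (6), (7), (11), derive chest_pain, observe_4h, rapid_test_pos, admit, age_over_65, rash.
Round 2 — (9), (10), (12), derive culture_positive, cough, order_xray.
Round 3 — (2), (8), derive isolate, order_pcr.
order_pcr first appears in round 3.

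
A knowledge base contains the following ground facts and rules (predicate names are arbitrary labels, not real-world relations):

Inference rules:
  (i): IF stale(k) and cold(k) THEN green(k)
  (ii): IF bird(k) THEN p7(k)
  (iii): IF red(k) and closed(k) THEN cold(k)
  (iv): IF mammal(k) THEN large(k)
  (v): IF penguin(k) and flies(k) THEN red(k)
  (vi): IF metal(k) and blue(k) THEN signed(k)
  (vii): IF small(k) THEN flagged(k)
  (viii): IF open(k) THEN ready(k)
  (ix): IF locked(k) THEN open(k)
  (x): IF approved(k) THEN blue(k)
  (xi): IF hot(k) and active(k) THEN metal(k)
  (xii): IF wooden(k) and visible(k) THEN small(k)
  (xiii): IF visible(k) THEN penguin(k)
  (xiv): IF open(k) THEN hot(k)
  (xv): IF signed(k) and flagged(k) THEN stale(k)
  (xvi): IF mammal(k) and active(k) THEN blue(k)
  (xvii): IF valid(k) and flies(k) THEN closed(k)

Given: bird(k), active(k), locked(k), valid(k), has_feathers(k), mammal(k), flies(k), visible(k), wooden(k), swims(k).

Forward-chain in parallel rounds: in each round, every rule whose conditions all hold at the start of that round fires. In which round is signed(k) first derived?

4

Round 1: (ii) [IF bird(k) THEN p7(k)]; (iv) [IF mammal(k) THEN large(k)]; (ix) [IF locked(k) THEN open(k)]; (xii) [IF wooden(k) and visible(k) THEN small(k)]; (xiii) [IF visible(k) THEN penguin(k)]; (xvi) [IF mammal(k) and active(k) THEN blue(k)]; (xvii) [IF valid(k) and flies(k) THEN closed(k)]. New: p7(k), large(k), open(k), small(k), penguin(k), blue(k), closed(k).
Round 2: (v) [IF penguin(k) and flies(k) THEN red(k)]; (vii) [IF small(k) THEN flagged(k)]; (viii) [IF open(k) THEN ready(k)]; (xiv) [IF open(k) THEN hot(k)]. New: red(k), flagged(k), ready(k), hot(k).
Round 3: (iii) [IF red(k) and closed(k) THEN cold(k)]; (xi) [IF hot(k) and active(k) THEN metal(k)]. New: cold(k), metal(k).
Round 4: (vi) [IF metal(k) and blue(k) THEN signed(k)]. New: signed(k).
signed(k) first appears in round 4.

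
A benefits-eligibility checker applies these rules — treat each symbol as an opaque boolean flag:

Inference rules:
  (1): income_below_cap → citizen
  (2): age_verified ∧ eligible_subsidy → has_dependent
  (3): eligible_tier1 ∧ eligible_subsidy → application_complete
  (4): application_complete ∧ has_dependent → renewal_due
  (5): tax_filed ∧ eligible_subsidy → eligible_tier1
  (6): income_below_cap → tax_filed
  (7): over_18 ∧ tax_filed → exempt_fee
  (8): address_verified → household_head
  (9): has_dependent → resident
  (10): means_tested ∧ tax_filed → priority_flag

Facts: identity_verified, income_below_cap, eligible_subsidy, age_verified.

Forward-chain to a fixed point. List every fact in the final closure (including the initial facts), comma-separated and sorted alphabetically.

Round 1 fires (1), (2), (6), giving citizen, has_dependent, tax_filed.
Round 2 fires (5), (9), giving eligible_tier1, resident.
Round 3 fires (3), giving application_complete.
Round 4 fires (4), giving renewal_due.

age_verified, application_complete, citizen, eligible_subsidy, eligible_tier1, has_dependent, identity_verified, income_below_cap, renewal_due, resident, tax_filed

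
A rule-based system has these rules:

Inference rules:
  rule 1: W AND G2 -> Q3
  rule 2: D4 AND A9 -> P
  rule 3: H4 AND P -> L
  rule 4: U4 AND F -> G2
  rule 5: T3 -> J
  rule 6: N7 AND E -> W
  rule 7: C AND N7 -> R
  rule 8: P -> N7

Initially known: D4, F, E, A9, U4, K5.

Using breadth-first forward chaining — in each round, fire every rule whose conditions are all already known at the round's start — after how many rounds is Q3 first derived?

4

Round 1: rule 2 [D4 AND A9 -> P]; rule 4 [U4 AND F -> G2]. Adds P, G2.
Round 2: rule 8 [P -> N7]. Adds N7.
Round 3: rule 6 [N7 AND E -> W]. Adds W.
Round 4: rule 1 [W AND G2 -> Q3]. Adds Q3.
Q3 first appears in round 4.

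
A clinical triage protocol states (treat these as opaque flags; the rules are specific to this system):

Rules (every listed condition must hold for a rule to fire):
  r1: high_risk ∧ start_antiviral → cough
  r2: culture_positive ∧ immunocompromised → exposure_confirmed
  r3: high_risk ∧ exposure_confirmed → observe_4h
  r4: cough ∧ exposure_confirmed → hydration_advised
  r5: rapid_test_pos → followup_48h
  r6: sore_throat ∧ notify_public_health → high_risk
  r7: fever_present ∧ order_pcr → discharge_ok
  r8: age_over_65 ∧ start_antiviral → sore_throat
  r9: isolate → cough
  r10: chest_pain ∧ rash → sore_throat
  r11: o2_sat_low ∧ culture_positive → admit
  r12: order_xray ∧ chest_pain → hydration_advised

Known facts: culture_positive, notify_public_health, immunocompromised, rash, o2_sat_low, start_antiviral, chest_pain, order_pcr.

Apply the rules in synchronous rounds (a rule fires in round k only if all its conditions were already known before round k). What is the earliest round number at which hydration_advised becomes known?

Round 1: r2 [culture_positive ∧ immunocompromised → exposure_confirmed]; r10 [chest_pain ∧ rash → sore_throat]; r11 [o2_sat_low ∧ culture_positive → admit]. Adds exposure_confirmed, sore_throat, admit.
Round 2: r6 [sore_throat ∧ notify_public_health → high_risk]. Adds high_risk.
Round 3: r1 [high_risk ∧ start_antiviral → cough]; r3 [high_risk ∧ exposure_confirmed → observe_4h]. Adds cough, observe_4h.
Round 4: r4 [cough ∧ exposure_confirmed → hydration_advised]. Adds hydration_advised.
hydration_advised first appears in round 4.

4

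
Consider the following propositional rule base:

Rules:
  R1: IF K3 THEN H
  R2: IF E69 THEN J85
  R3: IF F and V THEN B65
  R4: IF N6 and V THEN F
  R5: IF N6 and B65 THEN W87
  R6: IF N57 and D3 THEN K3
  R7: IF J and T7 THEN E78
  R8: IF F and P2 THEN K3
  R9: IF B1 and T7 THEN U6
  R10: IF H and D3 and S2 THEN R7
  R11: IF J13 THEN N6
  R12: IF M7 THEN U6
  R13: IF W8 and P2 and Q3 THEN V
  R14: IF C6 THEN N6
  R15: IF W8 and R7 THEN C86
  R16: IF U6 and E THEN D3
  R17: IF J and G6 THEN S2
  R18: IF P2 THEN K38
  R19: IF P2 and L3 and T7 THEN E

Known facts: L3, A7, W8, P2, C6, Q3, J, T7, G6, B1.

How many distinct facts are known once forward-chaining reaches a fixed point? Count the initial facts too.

25

Round 1: R7 [IF J and T7 THEN E78]; R9 [IF B1 and T7 THEN U6]; R13 [IF W8 and P2 and Q3 THEN V]; R14 [IF C6 THEN N6]; R17 [IF J and G6 THEN S2]; R18 [IF P2 THEN K38]; R19 [IF P2 and L3 and T7 THEN E]. Adds E78, U6, V, N6, S2, K38, E.
Round 2: R4 [IF N6 and V THEN F]; R16 [IF U6 and E THEN D3]. Adds F, D3.
Round 3: R3 [IF F and V THEN B65]; R8 [IF F and P2 THEN K3]. Adds B65, K3.
Round 4: R1 [IF K3 THEN H]; R5 [IF N6 and B65 THEN W87]. Adds H, W87.
Round 5: R10 [IF H and D3 and S2 THEN R7]. Adds R7.
Round 6: R15 [IF W8 and R7 THEN C86]. Adds C86.
Closure: {A7, B1, B65, C6, C86, D3, E, E78, F, G6, H, J, K3, K38, L3, N6, P2, Q3, R7, S2, T7, U6, V, W8, W87} — 25 facts.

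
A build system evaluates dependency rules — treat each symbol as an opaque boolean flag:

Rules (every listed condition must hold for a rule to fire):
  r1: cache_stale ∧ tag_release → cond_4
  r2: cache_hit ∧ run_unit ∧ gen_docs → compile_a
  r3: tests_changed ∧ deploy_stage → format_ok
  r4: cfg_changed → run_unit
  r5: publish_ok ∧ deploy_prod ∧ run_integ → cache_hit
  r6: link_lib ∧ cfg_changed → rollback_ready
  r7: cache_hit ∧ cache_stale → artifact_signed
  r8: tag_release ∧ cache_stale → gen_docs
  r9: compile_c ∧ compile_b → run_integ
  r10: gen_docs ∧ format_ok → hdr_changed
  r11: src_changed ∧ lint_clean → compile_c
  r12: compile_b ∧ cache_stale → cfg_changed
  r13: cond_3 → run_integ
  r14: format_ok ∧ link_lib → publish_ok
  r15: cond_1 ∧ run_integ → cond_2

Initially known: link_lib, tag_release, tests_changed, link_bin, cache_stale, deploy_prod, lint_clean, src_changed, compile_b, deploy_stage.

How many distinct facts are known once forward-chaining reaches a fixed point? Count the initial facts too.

Round 1: r1 [cache_stale ∧ tag_release → cond_4]; r3 [tests_changed ∧ deploy_stage → format_ok]; r8 [tag_release ∧ cache_stale → gen_docs]; r11 [src_changed ∧ lint_clean → compile_c]; r12 [compile_b ∧ cache_stale → cfg_changed]. New: cond_4, format_ok, gen_docs, compile_c, cfg_changed.
Round 2: r4 [cfg_changed → run_unit]; r6 [link_lib ∧ cfg_changed → rollback_ready]; r9 [compile_c ∧ compile_b → run_integ]; r10 [gen_docs ∧ format_ok → hdr_changed]; r14 [format_ok ∧ link_lib → publish_ok]. New: run_unit, rollback_ready, run_integ, hdr_changed, publish_ok.
Round 3: r5 [publish_ok ∧ deploy_prod ∧ run_integ → cache_hit]. New: cache_hit.
Round 4: r2 [cache_hit ∧ run_unit ∧ gen_docs → compile_a]; r7 [cache_hit ∧ cache_stale → artifact_signed]. New: compile_a, artifact_signed.
Closure: {artifact_signed, cache_hit, cache_stale, cfg_changed, compile_a, compile_b, compile_c, cond_4, deploy_prod, deploy_stage, format_ok, gen_docs, hdr_changed, link_bin, link_lib, lint_clean, publish_ok, rollback_ready, run_integ, run_unit, src_changed, tag_release, tests_changed} — 23 facts.

23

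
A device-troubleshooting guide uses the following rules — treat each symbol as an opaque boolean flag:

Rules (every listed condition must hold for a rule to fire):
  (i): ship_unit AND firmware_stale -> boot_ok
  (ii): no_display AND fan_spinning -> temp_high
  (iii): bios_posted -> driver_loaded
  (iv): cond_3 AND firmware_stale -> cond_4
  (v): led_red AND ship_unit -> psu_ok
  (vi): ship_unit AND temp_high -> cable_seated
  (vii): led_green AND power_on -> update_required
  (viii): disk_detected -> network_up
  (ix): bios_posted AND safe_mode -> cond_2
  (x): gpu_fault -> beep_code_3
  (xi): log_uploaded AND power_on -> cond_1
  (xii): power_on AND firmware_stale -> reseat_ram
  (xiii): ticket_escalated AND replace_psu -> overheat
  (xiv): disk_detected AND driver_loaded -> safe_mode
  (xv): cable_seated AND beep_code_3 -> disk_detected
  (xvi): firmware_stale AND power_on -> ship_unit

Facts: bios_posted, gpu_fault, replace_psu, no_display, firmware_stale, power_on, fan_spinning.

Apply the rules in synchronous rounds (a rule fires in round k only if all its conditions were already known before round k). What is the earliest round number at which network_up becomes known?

4

[1] (ii) [no_display AND fan_spinning -> temp_high]; (iii) [bios_posted -> driver_loaded]; (x) [gpu_fault -> beep_code_3]; (xii) [power_on AND firmware_stale -> reseat_ram]; (xvi) [firmware_stale AND power_on -> ship_unit]. ⇒ new: temp_high, driver_loaded, beep_code_3, reseat_ram, ship_unit.
[2] (i) [ship_unit AND firmware_stale -> boot_ok]; (vi) [ship_unit AND temp_high -> cable_seated]. ⇒ new: boot_ok, cable_seated.
[3] (xv) [cable_seated AND beep_code_3 -> disk_detected]. ⇒ new: disk_detected.
[4] (viii) [disk_detected -> network_up]; (xiv) [disk_detected AND driver_loaded -> safe_mode]. ⇒ new: network_up, safe_mode.
network_up first appears in round 4.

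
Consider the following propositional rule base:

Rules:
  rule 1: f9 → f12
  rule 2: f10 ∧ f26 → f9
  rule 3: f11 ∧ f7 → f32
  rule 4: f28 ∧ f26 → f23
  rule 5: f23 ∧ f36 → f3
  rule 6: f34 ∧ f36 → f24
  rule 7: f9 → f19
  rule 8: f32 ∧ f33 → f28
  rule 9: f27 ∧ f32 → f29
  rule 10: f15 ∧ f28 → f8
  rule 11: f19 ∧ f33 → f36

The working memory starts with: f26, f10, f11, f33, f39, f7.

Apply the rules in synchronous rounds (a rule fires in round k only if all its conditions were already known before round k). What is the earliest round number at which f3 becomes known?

Round 1: rule 2 [f10 ∧ f26 → f9]; rule 3 [f11 ∧ f7 → f32]. Adds f9, f32.
Round 2: rule 1 [f9 → f12]; rule 7 [f9 → f19]; rule 8 [f32 ∧ f33 → f28]. Adds f12, f19, f28.
Round 3: rule 4 [f28 ∧ f26 → f23]; rule 11 [f19 ∧ f33 → f36]. Adds f23, f36.
Round 4: rule 5 [f23 ∧ f36 → f3]. Adds f3.
f3 first appears in round 4.

4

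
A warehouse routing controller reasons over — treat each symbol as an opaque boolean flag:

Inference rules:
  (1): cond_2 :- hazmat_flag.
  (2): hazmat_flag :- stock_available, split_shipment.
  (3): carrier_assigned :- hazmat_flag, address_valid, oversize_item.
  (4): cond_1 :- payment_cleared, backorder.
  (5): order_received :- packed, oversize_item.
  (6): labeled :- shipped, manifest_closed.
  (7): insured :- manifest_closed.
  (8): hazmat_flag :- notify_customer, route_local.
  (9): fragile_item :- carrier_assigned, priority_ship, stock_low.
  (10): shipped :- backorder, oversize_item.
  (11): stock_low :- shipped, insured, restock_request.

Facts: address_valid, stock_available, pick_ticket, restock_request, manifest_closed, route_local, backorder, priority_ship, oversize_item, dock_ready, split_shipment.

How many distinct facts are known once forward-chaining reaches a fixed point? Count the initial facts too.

Round 1 fires (2), (7), (10), giving hazmat_flag, insured, shipped.
Round 2 fires (1), (3), (6), (11), giving cond_2, carrier_assigned, labeled, stock_low.
Round 3 fires (9), giving fragile_item.
Closure: {address_valid, backorder, carrier_assigned, cond_2, dock_ready, fragile_item, hazmat_flag, insured, labeled, manifest_closed, oversize_item, pick_ticket, priority_ship, restock_request, route_local, shipped, split_shipment, stock_available, stock_low} — 19 facts.

19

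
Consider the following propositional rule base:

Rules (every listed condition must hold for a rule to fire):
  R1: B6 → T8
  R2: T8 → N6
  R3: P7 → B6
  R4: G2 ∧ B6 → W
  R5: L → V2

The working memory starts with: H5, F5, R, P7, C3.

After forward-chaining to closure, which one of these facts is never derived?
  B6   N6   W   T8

Round 1 fires R3, giving B6.
Round 2 fires R1, giving T8.
Round 3 fires R2, giving N6.
Derived: B6 (round 1), N6 (round 3), T8 (round 2). W never appears in any round.

W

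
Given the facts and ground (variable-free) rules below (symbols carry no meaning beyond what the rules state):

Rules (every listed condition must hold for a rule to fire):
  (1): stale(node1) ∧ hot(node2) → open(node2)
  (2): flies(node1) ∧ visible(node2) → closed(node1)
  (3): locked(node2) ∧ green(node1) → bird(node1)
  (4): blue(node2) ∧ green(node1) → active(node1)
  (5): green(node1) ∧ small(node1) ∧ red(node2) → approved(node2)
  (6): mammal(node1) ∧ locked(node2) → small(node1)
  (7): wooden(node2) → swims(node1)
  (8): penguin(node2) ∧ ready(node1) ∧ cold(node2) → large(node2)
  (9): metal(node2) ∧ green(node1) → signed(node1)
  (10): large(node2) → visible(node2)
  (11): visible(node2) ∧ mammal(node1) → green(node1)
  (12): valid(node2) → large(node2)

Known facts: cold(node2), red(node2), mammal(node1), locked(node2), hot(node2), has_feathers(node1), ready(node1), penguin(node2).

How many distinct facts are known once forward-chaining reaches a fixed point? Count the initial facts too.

14

[1] (6) [mammal(node1) ∧ locked(node2) → small(node1)]; (8) [penguin(node2) ∧ ready(node1) ∧ cold(node2) → large(node2)]. ⇒ new: small(node1), large(node2).
[2] (10) [large(node2) → visible(node2)]. ⇒ new: visible(node2).
[3] (11) [visible(node2) ∧ mammal(node1) → green(node1)]. ⇒ new: green(node1).
[4] (3) [locked(node2) ∧ green(node1) → bird(node1)]; (5) [green(node1) ∧ small(node1) ∧ red(node2) → approved(node2)]. ⇒ new: bird(node1), approved(node2).
Closure: {approved(node2), bird(node1), cold(node2), green(node1), has_feathers(node1), hot(node2), large(node2), locked(node2), mammal(node1), penguin(node2), ready(node1), red(node2), small(node1), visible(node2)} — 14 facts.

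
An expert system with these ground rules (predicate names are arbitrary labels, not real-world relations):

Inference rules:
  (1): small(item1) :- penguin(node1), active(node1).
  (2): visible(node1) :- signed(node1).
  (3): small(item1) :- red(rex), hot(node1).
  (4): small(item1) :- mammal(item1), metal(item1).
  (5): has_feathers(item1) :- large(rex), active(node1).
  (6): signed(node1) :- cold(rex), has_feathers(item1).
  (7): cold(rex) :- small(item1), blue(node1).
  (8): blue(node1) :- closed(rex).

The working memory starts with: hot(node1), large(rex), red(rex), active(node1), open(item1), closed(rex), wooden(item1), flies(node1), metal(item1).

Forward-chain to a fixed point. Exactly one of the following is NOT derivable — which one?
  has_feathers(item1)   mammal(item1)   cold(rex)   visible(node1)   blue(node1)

mammal(item1)

Round 1: (3) [small(item1) :- red(rex), hot(node1).]; (5) [has_feathers(item1) :- large(rex), active(node1).]; (8) [blue(node1) :- closed(rex).]. New: small(item1), has_feathers(item1), blue(node1).
Round 2: (7) [cold(rex) :- small(item1), blue(node1).]. New: cold(rex).
Round 3: (6) [signed(node1) :- cold(rex), has_feathers(item1).]. New: signed(node1).
Round 4: (2) [visible(node1) :- signed(node1).]. New: visible(node1).
Derived: visible(node1) (round 4), blue(node1) (round 1), has_feathers(item1) (round 1), cold(rex) (round 2). mammal(item1) never appears in any round.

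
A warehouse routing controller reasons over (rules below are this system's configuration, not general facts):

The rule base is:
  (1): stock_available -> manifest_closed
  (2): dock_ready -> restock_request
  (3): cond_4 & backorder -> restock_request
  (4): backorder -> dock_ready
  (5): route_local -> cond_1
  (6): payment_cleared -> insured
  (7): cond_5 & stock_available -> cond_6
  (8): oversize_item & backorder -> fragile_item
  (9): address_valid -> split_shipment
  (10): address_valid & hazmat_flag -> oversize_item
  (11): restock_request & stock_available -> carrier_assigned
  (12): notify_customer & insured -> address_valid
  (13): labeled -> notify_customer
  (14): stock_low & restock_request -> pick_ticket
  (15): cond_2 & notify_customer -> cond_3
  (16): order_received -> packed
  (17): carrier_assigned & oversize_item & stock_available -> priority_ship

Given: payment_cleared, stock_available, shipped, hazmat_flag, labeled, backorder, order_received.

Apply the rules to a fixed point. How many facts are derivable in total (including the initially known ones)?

Round 1 fires (1), (4), (6), (13), (16), giving manifest_closed, dock_ready, insured, notify_customer, packed.
Round 2 fires (2), (12), giving restock_request, address_valid.
Round 3 fires (9), (10), (11), giving split_shipment, oversize_item, carrier_assigned.
Round 4 fires (8), (17), giving fragile_item, priority_ship.
Closure: {address_valid, backorder, carrier_assigned, dock_ready, fragile_item, hazmat_flag, insured, labeled, manifest_closed, notify_customer, order_received, oversize_item, packed, payment_cleared, priority_ship, restock_request, shipped, split_shipment, stock_available} — 19 facts.

19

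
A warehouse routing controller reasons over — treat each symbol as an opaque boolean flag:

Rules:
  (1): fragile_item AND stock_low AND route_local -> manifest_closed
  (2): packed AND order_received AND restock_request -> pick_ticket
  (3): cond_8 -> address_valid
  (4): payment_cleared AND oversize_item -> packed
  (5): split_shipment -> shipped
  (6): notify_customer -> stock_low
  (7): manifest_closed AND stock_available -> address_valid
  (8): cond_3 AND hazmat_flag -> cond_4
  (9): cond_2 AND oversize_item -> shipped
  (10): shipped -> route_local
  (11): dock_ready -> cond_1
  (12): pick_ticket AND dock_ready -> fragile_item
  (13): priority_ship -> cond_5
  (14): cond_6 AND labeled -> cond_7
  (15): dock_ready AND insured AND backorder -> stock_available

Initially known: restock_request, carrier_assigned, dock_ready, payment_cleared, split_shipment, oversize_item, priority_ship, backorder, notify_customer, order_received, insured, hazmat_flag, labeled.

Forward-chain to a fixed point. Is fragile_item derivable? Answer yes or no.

Round 1 — (4), (5), (6), (11), (13), (15), derive packed, shipped, stock_low, cond_1, cond_5, stock_available.
Round 2 — (2), (10), derive pick_ticket, route_local.
Round 3 — (12), derive fragile_item.
Round 4 — (1), derive manifest_closed.
Round 5 — (7), derive address_valid.
fragile_item appears in round 3, so it is derivable.

yes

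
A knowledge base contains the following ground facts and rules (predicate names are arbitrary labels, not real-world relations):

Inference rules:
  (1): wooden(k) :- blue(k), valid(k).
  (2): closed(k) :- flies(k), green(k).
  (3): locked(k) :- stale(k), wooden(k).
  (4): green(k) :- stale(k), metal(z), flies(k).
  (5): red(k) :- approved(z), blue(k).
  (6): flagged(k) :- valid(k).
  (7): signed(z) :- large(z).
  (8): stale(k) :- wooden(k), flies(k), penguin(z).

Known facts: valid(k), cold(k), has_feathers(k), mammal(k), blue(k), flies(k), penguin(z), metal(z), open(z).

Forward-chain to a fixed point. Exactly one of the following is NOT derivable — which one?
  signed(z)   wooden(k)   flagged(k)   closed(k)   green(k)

signed(z)

Round 1: (1) [wooden(k) :- blue(k), valid(k).]; (6) [flagged(k) :- valid(k).]. New: wooden(k), flagged(k).
Round 2: (8) [stale(k) :- wooden(k), flies(k), penguin(z).]. New: stale(k).
Round 3: (3) [locked(k) :- stale(k), wooden(k).]; (4) [green(k) :- stale(k), metal(z), flies(k).]. New: locked(k), green(k).
Round 4: (2) [closed(k) :- flies(k), green(k).]. New: closed(k).
Derived: wooden(k) (round 1), green(k) (round 3), closed(k) (round 4), flagged(k) (round 1). signed(z) never appears in any round.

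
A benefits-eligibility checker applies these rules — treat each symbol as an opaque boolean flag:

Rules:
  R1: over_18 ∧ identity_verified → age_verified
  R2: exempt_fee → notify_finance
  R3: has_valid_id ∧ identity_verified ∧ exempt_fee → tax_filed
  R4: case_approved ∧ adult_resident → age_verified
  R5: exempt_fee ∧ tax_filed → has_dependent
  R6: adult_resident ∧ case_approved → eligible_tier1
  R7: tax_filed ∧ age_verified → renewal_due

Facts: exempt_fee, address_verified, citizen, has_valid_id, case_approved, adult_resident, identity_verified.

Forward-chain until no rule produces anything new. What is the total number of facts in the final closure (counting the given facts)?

Round 1 fires R2, R3, R4, R6, giving notify_finance, tax_filed, age_verified, eligible_tier1.
Round 2 fires R5, R7, giving has_dependent, renewal_due.
Closure: {address_verified, adult_resident, age_verified, case_approved, citizen, eligible_tier1, exempt_fee, has_dependent, has_valid_id, identity_verified, notify_finance, renewal_due, tax_filed} — 13 facts.

13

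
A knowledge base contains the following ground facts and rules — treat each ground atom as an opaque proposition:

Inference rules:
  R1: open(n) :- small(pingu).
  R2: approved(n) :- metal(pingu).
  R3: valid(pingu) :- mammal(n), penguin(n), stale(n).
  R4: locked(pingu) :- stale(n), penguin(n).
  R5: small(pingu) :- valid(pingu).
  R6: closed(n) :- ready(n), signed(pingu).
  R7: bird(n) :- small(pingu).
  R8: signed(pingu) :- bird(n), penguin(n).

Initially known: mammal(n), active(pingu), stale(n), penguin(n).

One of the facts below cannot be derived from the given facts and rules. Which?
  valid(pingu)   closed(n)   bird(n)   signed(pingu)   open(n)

closed(n)

Round 1 — R3, R4, derive valid(pingu), locked(pingu).
Round 2 — R5, derive small(pingu).
Round 3 — R1, R7, derive open(n), bird(n).
Round 4 — R8, derive signed(pingu).
Derived: open(n) (round 3), valid(pingu) (round 1), signed(pingu) (round 4), bird(n) (round 3). closed(n) never appears in any round.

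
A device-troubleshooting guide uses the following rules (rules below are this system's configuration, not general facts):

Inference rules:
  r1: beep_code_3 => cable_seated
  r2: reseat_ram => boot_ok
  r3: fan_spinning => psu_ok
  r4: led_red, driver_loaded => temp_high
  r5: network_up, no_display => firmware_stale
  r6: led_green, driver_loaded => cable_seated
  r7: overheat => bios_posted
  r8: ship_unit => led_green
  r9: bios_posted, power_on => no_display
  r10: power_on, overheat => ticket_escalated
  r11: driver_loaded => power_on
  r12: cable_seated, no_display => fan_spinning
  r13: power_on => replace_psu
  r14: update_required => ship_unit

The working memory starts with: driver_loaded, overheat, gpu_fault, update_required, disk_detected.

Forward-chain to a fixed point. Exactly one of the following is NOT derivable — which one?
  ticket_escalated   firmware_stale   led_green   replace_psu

firmware_stale

Round 1 — r7, r11, r14, derive bios_posted, power_on, ship_unit.
Round 2 — r8, r9, r10, r13, derive led_green, no_display, ticket_escalated, replace_psu.
Round 3 — r6, derive cable_seated.
Round 4 — r12, derive fan_spinning.
Round 5 — r3, derive psu_ok.
Derived: ticket_escalated (round 2), replace_psu (round 2), led_green (round 2). firmware_stale never appears in any round.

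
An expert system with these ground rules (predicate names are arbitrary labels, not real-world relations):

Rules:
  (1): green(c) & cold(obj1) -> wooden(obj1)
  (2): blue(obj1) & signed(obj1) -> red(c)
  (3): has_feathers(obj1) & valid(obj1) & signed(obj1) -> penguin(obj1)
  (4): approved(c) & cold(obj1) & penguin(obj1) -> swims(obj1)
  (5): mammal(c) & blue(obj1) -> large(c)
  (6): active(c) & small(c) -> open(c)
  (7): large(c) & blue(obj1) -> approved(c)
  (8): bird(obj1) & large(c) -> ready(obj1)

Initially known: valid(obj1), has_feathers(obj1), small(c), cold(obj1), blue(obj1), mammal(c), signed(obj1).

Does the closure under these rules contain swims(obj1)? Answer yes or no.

Round 1 — (2), (3), (5), derive red(c), penguin(obj1), large(c).
Round 2 — (7), derive approved(c).
Round 3 — (4), derive swims(obj1).
swims(obj1) appears in round 3, so it is derivable.

yes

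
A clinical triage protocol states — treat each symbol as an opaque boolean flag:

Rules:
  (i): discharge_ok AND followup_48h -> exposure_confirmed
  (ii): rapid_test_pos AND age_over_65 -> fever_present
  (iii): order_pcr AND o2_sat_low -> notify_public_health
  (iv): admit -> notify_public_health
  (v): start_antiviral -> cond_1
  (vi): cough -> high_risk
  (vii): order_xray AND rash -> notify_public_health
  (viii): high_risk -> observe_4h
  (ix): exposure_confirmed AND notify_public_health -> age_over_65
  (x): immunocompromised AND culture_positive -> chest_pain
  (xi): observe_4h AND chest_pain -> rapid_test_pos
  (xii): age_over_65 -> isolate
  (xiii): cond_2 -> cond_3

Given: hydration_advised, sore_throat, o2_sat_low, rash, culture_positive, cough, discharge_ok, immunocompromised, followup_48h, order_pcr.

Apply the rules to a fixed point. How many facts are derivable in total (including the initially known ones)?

[1] (i) [discharge_ok AND followup_48h -> exposure_confirmed]; (iii) [order_pcr AND o2_sat_low -> notify_public_health]; (vi) [cough -> high_risk]; (x) [immunocompromised AND culture_positive -> chest_pain]. ⇒ new: exposure_confirmed, notify_public_health, high_risk, chest_pain.
[2] (viii) [high_risk -> observe_4h]; (ix) [exposure_confirmed AND notify_public_health -> age_over_65]. ⇒ new: observe_4h, age_over_65.
[3] (xi) [observe_4h AND chest_pain -> rapid_test_pos]; (xii) [age_over_65 -> isolate]. ⇒ new: rapid_test_pos, isolate.
[4] (ii) [rapid_test_pos AND age_over_65 -> fever_present]. ⇒ new: fever_present.
Closure: {age_over_65, chest_pain, cough, culture_positive, discharge_ok, exposure_confirmed, fever_present, followup_48h, high_risk, hydration_advised, immunocompromised, isolate, notify_public_health, o2_sat_low, observe_4h, order_pcr, rapid_test_pos, rash, sore_throat} — 19 facts.

19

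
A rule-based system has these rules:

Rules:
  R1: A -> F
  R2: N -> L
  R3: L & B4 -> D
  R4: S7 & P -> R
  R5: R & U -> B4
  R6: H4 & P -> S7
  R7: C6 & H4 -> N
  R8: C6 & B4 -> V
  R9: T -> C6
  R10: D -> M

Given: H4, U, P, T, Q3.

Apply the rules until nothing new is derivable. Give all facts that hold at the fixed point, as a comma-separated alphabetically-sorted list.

B4, C6, D, H4, L, M, N, P, Q3, R, S7, T, U, V

Round 1: R6 [H4 & P -> S7]; R9 [T -> C6]. Adds S7, C6.
Round 2: R4 [S7 & P -> R]; R7 [C6 & H4 -> N]. Adds R, N.
Round 3: R2 [N -> L]; R5 [R & U -> B4]. Adds L, B4.
Round 4: R3 [L & B4 -> D]; R8 [C6 & B4 -> V]. Adds D, V.
Round 5: R10 [D -> M]. Adds M.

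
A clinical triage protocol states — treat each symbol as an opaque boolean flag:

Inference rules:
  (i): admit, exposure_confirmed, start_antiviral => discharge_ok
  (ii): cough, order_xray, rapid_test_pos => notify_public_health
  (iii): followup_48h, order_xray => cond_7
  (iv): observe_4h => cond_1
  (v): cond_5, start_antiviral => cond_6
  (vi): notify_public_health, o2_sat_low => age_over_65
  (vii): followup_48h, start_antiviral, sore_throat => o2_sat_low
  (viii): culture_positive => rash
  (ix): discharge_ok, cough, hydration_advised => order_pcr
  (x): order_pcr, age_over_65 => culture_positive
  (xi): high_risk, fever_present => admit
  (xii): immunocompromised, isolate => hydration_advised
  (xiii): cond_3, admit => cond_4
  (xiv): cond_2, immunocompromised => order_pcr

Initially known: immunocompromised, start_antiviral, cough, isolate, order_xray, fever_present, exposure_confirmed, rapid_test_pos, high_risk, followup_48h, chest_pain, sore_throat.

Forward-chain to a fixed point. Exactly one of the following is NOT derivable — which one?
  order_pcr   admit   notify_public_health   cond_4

Round 1 fires (ii), (iii), (vii), (xi), (xii), giving notify_public_health, cond_7, o2_sat_low, admit, hydration_advised.
Round 2 fires (i), (vi), giving discharge_ok, age_over_65.
Round 3 fires (ix), giving order_pcr.
Round 4 fires (x), giving culture_positive.
Round 5 fires (viii), giving rash.
Derived: notify_public_health (round 1), order_pcr (round 3), admit (round 1). cond_4 never appears in any round.

cond_4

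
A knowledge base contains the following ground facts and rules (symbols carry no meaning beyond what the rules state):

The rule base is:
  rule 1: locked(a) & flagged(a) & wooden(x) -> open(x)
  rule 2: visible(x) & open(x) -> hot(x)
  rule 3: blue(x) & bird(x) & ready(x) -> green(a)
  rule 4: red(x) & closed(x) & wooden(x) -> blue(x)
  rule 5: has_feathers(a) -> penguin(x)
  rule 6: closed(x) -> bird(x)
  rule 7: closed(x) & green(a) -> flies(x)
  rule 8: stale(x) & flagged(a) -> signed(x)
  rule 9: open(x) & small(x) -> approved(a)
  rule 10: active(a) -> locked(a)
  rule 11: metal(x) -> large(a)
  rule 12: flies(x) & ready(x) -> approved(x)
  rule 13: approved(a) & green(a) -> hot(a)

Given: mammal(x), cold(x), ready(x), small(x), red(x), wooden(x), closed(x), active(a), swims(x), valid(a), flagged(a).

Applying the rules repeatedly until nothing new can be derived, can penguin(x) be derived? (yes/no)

Round 1: rule 4 [red(x) & closed(x) & wooden(x) -> blue(x)]; rule 6 [closed(x) -> bird(x)]; rule 10 [active(a) -> locked(a)]. Adds blue(x), bird(x), locked(a).
Round 2: rule 1 [locked(a) & flagged(a) & wooden(x) -> open(x)]; rule 3 [blue(x) & bird(x) & ready(x) -> green(a)]. Adds open(x), green(a).
Round 3: rule 7 [closed(x) & green(a) -> flies(x)]; rule 9 [open(x) & small(x) -> approved(a)]. Adds flies(x), approved(a).
Round 4: rule 12 [flies(x) & ready(x) -> approved(x)]; rule 13 [approved(a) & green(a) -> hot(a)]. Adds approved(x), hot(a).
Fixed point reached. penguin(x) is concluded only by rule 5; rule 5 needs has_feathers(a) (never derived).

no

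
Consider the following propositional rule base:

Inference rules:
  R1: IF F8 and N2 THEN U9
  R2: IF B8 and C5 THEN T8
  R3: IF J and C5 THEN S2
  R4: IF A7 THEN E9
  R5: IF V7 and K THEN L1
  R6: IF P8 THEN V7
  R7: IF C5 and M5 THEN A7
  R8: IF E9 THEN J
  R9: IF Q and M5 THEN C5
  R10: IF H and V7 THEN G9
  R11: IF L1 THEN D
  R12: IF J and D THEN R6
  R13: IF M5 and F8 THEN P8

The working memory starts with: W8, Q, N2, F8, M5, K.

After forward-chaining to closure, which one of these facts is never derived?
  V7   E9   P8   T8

T8

Round 1 — R1, R9, R13, derive U9, C5, P8.
Round 2 — R6, R7, derive V7, A7.
Round 3 — R4, R5, derive E9, L1.
Round 4 — R8, R11, derive J, D.
Round 5 — R3, R12, derive S2, R6.
Derived: P8 (round 1), E9 (round 3), V7 (round 2). T8 never appears in any round.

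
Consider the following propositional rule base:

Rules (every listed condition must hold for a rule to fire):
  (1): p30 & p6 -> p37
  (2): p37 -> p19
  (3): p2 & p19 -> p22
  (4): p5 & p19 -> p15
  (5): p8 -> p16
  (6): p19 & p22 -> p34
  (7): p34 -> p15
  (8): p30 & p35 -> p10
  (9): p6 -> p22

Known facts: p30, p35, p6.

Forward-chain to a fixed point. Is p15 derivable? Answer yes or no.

yes

Round 1: (1) [p30 & p6 -> p37]; (8) [p30 & p35 -> p10]; (9) [p6 -> p22]. New: p37, p10, p22.
Round 2: (2) [p37 -> p19]. New: p19.
Round 3: (6) [p19 & p22 -> p34]. New: p34.
Round 4: (7) [p34 -> p15]. New: p15.
p15 appears in round 4, so it is derivable.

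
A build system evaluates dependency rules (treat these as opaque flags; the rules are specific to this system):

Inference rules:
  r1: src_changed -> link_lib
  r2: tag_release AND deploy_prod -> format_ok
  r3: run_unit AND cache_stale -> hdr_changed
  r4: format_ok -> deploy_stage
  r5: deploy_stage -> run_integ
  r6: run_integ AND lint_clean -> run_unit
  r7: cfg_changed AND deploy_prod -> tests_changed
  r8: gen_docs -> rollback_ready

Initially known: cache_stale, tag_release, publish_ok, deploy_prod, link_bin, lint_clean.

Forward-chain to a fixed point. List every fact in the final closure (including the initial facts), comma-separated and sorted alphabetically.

cache_stale, deploy_prod, deploy_stage, format_ok, hdr_changed, link_bin, lint_clean, publish_ok, run_integ, run_unit, tag_release

Round 1 fires r2, giving format_ok.
Round 2 fires r4, giving deploy_stage.
Round 3 fires r5, giving run_integ.
Round 4 fires r6, giving run_unit.
Round 5 fires r3, giving hdr_changed.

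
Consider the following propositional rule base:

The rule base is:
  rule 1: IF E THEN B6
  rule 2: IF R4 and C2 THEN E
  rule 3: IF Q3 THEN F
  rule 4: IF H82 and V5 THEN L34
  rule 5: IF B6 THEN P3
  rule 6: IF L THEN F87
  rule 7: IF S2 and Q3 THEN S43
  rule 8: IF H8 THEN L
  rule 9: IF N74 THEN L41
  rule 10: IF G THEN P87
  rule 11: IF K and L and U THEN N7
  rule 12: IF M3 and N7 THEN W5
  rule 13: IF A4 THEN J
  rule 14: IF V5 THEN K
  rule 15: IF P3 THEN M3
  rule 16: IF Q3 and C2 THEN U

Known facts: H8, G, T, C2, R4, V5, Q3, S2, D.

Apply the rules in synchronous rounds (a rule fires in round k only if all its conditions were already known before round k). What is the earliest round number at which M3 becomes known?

4

Round 1 fires rule 2, rule 3, rule 7, rule 8, rule 10, rule 14, rule 16, giving E, F, S43, L, P87, K, U.
Round 2 fires rule 1, rule 6, rule 11, giving B6, F87, N7.
Round 3 fires rule 5, giving P3.
Round 4 fires rule 15, giving M3.
M3 first appears in round 4.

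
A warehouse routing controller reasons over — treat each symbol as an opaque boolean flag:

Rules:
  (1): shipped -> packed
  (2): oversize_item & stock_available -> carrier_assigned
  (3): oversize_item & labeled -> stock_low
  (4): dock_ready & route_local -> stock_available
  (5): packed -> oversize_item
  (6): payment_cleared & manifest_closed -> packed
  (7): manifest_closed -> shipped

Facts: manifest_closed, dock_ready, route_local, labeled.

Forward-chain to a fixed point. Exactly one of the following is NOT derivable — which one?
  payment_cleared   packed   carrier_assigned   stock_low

payment_cleared

Round 1 — (4), (7), derive stock_available, shipped.
Round 2 — (1), derive packed.
Round 3 — (5), derive oversize_item.
Round 4 — (2), (3), derive carrier_assigned, stock_low.
Derived: stock_low (round 4), packed (round 2), carrier_assigned (round 4). payment_cleared never appears in any round.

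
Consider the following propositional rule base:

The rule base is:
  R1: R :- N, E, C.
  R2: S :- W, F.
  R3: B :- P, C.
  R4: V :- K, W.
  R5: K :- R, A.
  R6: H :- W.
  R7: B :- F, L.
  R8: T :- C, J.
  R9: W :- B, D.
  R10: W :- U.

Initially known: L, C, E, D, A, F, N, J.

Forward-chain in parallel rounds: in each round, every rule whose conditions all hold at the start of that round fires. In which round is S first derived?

Round 1 — R1, R7, R8, derive R, B, T.
Round 2 — R5, R9, derive K, W.
Round 3 — R2, R4, R6, derive S, V, H.
S first appears in round 3.

3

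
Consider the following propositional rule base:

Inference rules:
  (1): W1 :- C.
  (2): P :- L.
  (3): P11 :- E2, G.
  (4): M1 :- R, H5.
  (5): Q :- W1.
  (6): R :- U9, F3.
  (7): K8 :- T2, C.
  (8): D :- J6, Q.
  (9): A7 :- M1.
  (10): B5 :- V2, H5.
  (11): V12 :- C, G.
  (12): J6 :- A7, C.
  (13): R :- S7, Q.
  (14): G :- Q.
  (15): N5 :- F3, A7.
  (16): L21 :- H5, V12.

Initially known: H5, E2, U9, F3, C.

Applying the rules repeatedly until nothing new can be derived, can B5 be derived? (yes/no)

no

[1] (1) [W1 :- C.]; (6) [R :- U9, F3.]. ⇒ new: W1, R.
[2] (4) [M1 :- R, H5.]; (5) [Q :- W1.]. ⇒ new: M1, Q.
[3] (9) [A7 :- M1.]; (14) [G :- Q.]. ⇒ new: A7, G.
[4] (3) [P11 :- E2, G.]; (11) [V12 :- C, G.]; (12) [J6 :- A7, C.]; (15) [N5 :- F3, A7.]. ⇒ new: P11, V12, J6, N5.
[5] (8) [D :- J6, Q.]; (16) [L21 :- H5, V12.]. ⇒ new: D, L21.
Fixed point reached. B5 is concluded only by (10); (10) needs V2 (never derived).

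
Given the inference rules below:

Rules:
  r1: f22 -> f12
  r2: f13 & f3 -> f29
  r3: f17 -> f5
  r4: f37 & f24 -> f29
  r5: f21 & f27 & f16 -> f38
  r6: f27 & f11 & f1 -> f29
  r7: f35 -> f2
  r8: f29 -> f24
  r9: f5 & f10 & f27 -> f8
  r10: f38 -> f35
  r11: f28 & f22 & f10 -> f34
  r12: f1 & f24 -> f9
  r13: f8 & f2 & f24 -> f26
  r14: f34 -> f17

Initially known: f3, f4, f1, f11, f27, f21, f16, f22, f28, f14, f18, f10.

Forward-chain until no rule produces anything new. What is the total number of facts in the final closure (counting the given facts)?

24

Round 1 fires r1, r5, r6, r11, giving f12, f38, f29, f34.
Round 2 fires r8, r10, r14, giving f24, f35, f17.
Round 3 fires r3, r7, r12, giving f5, f2, f9.
Round 4 fires r9, giving f8.
Round 5 fires r13, giving f26.
Closure: {f1, f10, f11, f12, f14, f16, f17, f18, f2, f21, f22, f24, f26, f27, f28, f29, f3, f34, f35, f38, f4, f5, f8, f9} — 24 facts.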